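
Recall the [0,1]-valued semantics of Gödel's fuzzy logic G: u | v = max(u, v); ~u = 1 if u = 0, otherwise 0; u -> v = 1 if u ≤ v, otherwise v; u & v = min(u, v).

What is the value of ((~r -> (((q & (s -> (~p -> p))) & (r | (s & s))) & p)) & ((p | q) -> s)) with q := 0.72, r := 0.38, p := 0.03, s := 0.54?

0.54

~r: Gödel ¬ of 0.38 = 0 (operand ≠ 0)
~p: Gödel ¬ of 0.03 = 0 (operand ≠ 0)
(~p -> p): 0 ≤ 0.03, so result = 1
(s -> (~p -> p)): 0.54 ≤ 1, so result = 1
(q & (s -> (~p -> p))) = min(0.72, 1) = 0.72
(s & s) = min(0.54, 0.54) = 0.54
(r | (s & s)) = max(0.38, 0.54) = 0.54
((q & (s -> (~p -> p))) & (r | (s & s))) = min(0.72, 0.54) = 0.54
(((q & (s -> (~p -> p))) & (r | (s & s))) & p) = min(0.54, 0.03) = 0.03
(~r -> (((q & (s -> (~p -> p))) & (r | (s & s))) & p)): 0 ≤ 0.03, so result = 1
(p | q) = max(0.03, 0.72) = 0.72
((p | q) -> s): 0.72 > 0.54, so result = 0.54
((~r -> (((q & (s -> (~p -> p))) & (r | (s & s))) & p)) & ((p | q) -> s)) = min(1, 0.54) = 0.54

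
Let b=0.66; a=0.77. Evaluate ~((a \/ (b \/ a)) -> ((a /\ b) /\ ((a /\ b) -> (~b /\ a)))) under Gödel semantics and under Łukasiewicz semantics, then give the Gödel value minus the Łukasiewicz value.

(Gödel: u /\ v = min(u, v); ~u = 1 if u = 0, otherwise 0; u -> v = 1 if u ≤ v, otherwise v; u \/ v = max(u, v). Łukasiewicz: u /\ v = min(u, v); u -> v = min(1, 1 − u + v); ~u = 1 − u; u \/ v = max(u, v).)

Gödel evaluation:
  (b \/ a) = max(0.66, 0.77) = 0.77
  (a \/ (b \/ a)) = max(0.77, 0.77) = 0.77
  (a /\ b) = min(0.77, 0.66) = 0.66
  (a /\ b) = min(0.77, 0.66) = 0.66
  ~b: Gödel ¬ of 0.66 = 0 (operand ≠ 0)
  (~b /\ a) = min(0, 0.77) = 0
  ((a /\ b) -> (~b /\ a)): 0.66 > 0, so result = 0
  ((a /\ b) /\ ((a /\ b) -> (~b /\ a))) = min(0.66, 0) = 0
  ((a \/ (b \/ a)) -> ((a /\ b) /\ ((a /\ b) -> (~b /\ a)))): 0.77 > 0, so result = 0
  ~((a \/ (b \/ a)) -> ((a /\ b) /\ ((a /\ b) -> (~b /\ a)))): Gödel ¬ of 0 = 1 (operand is 0)
  Gödel value = 1
Łukasiewicz evaluation:
  (b \/ a) = max(0.66, 0.77) = 0.77
  (a \/ (b \/ a)) = max(0.77, 0.77) = 0.77
  (a /\ b) = min(0.77, 0.66) = 0.66
  (a /\ b) = min(0.77, 0.66) = 0.66
  ~b: Łukasiewicz ¬ gives 1 − 0.66 = 0.34
  (~b /\ a) = min(0.34, 0.77) = 0.34
  ((a /\ b) -> (~b /\ a)): min(1, 1 − 0.66 + 0.34) = 0.68
  ((a /\ b) /\ ((a /\ b) -> (~b /\ a))) = min(0.66, 0.68) = 0.66
  ((a \/ (b \/ a)) -> ((a /\ b) /\ ((a /\ b) -> (~b /\ a)))): min(1, 1 − 0.77 + 0.66) = 0.89
  ~((a \/ (b \/ a)) -> ((a /\ b) /\ ((a /\ b) -> (~b /\ a)))): Łukasiewicz ¬ gives 1 − 0.89 = 0.11
  Łukasiewicz value = 0.11
Difference: 1 − 0.11 = 0.89

0.89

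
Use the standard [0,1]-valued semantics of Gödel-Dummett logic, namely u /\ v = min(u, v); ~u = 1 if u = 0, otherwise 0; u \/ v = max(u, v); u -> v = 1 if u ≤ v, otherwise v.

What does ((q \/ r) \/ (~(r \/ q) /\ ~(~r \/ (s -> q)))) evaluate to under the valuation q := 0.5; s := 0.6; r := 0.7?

(q \/ r) = max(0.5, 0.7) = 0.7
(r \/ q) = max(0.7, 0.5) = 0.7
~(r \/ q): Gödel ¬ of 0.7 = 0 (operand ≠ 0)
~r: Gödel ¬ of 0.7 = 0 (operand ≠ 0)
(s -> q): 0.6 > 0.5, so result = 0.5
(~r \/ (s -> q)) = max(0, 0.5) = 0.5
~(~r \/ (s -> q)): Gödel ¬ of 0.5 = 0 (operand ≠ 0)
(~(r \/ q) /\ ~(~r \/ (s -> q))) = min(0, 0) = 0
((q \/ r) \/ (~(r \/ q) /\ ~(~r \/ (s -> q)))) = max(0.7, 0) = 0.7

0.70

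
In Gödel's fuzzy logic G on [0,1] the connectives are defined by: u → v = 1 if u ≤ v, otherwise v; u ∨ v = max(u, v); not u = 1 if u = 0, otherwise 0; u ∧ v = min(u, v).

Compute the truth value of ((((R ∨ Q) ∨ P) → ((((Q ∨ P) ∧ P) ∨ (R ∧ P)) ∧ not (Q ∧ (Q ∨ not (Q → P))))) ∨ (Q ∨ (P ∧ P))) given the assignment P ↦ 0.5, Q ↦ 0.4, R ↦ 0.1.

(R ∨ Q) = max(0.1, 0.4) = 0.4
((R ∨ Q) ∨ P) = max(0.4, 0.5) = 0.5
(Q ∨ P) = max(0.4, 0.5) = 0.5
((Q ∨ P) ∧ P) = min(0.5, 0.5) = 0.5
(R ∧ P) = min(0.1, 0.5) = 0.1
(((Q ∨ P) ∧ P) ∨ (R ∧ P)) = max(0.5, 0.1) = 0.5
(Q → P): 0.4 ≤ 0.5, so result = 1
not (Q → P): Gödel ¬ of 1 = 0 (operand ≠ 0)
(Q ∨ not (Q → P)) = max(0.4, 0) = 0.4
(Q ∧ (Q ∨ not (Q → P))) = min(0.4, 0.4) = 0.4
not (Q ∧ (Q ∨ not (Q → P))): Gödel ¬ of 0.4 = 0 (operand ≠ 0)
((((Q ∨ P) ∧ P) ∨ (R ∧ P)) ∧ not (Q ∧ (Q ∨ not (Q → P)))) = min(0.5, 0) = 0
(((R ∨ Q) ∨ P) → ((((Q ∨ P) ∧ P) ∨ (R ∧ P)) ∧ not (Q ∧ (Q ∨ not (Q → P))))): 0.5 > 0, so result = 0
(P ∧ P) = min(0.5, 0.5) = 0.5
(Q ∨ (P ∧ P)) = max(0.4, 0.5) = 0.5
((((R ∨ Q) ∨ P) → ((((Q ∨ P) ∧ P) ∨ (R ∧ P)) ∧ not (Q ∧ (Q ∨ not (Q → P))))) ∨ (Q ∨ (P ∧ P))) = max(0, 0.5) = 0.5

0.50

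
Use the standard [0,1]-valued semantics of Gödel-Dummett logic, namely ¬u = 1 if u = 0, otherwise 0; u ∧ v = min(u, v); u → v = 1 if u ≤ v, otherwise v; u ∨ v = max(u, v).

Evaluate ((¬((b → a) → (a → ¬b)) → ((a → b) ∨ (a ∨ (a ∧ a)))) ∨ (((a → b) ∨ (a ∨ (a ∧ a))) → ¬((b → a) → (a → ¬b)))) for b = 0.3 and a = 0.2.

1.00

(b → a): 0.3 > 0.2, so result = 0.2
¬b: Gödel ¬ of 0.3 = 0 (operand ≠ 0)
(a → ¬b): 0.2 > 0, so result = 0
((b → a) → (a → ¬b)): 0.2 > 0, so result = 0
¬((b → a) → (a → ¬b)): Gödel ¬ of 0 = 1 (operand is 0)
(a → b): 0.2 ≤ 0.3, so result = 1
(a ∧ a) = min(0.2, 0.2) = 0.2
(a ∨ (a ∧ a)) = max(0.2, 0.2) = 0.2
((a → b) ∨ (a ∨ (a ∧ a))) = max(1, 0.2) = 1
(¬((b → a) → (a → ¬b)) → ((a → b) ∨ (a ∨ (a ∧ a)))): 1 ≤ 1, so result = 1
(a → b): 0.2 ≤ 0.3, so result = 1
(a ∧ a) = min(0.2, 0.2) = 0.2
(a ∨ (a ∧ a)) = max(0.2, 0.2) = 0.2
((a → b) ∨ (a ∨ (a ∧ a))) = max(1, 0.2) = 1
(b → a): 0.3 > 0.2, so result = 0.2
¬b: Gödel ¬ of 0.3 = 0 (operand ≠ 0)
(a → ¬b): 0.2 > 0, so result = 0
((b → a) → (a → ¬b)): 0.2 > 0, so result = 0
¬((b → a) → (a → ¬b)): Gödel ¬ of 0 = 1 (operand is 0)
(((a → b) ∨ (a ∨ (a ∧ a))) → ¬((b → a) → (a → ¬b))): 1 ≤ 1, so result = 1
((¬((b → a) → (a → ¬b)) → ((a → b) ∨ (a ∨ (a ∧ a)))) ∨ (((a → b) ∨ (a ∨ (a ∧ a))) → ¬((b → a) → (a → ¬b)))) = max(1, 1) = 1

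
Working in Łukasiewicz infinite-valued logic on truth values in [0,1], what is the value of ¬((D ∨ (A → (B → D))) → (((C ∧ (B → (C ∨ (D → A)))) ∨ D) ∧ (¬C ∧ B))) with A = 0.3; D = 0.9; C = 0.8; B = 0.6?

(B → D): min(1, 1 − 0.6 + 0.9) = 1
(A → (B → D)): min(1, 1 − 0.3 + 1) = 1
(D ∨ (A → (B → D))) = max(0.9, 1) = 1
(D → A): min(1, 1 − 0.9 + 0.3) = 0.4
(C ∨ (D → A)) = max(0.8, 0.4) = 0.8
(B → (C ∨ (D → A))): min(1, 1 − 0.6 + 0.8) = 1
(C ∧ (B → (C ∨ (D → A)))) = min(0.8, 1) = 0.8
((C ∧ (B → (C ∨ (D → A)))) ∨ D) = max(0.8, 0.9) = 0.9
¬C: Łukasiewicz ¬ gives 1 − 0.8 = 0.2
(¬C ∧ B) = min(0.2, 0.6) = 0.2
(((C ∧ (B → (C ∨ (D → A)))) ∨ D) ∧ (¬C ∧ B)) = min(0.9, 0.2) = 0.2
((D ∨ (A → (B → D))) → (((C ∧ (B → (C ∨ (D → A)))) ∨ D) ∧ (¬C ∧ B))): min(1, 1 − 1 + 0.2) = 0.2
¬((D ∨ (A → (B → D))) → (((C ∧ (B → (C ∨ (D → A)))) ∨ D) ∧ (¬C ∧ B))): Łukasiewicz ¬ gives 1 − 0.2 = 0.8

0.80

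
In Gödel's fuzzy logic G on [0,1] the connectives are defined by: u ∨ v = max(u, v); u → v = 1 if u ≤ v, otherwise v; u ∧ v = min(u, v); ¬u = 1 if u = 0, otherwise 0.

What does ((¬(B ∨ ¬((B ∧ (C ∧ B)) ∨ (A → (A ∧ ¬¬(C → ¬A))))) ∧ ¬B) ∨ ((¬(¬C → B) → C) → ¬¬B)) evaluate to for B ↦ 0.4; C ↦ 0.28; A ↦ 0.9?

(C ∧ B) = min(0.28, 0.4) = 0.28
(B ∧ (C ∧ B)) = min(0.4, 0.28) = 0.28
¬A: Gödel ¬ of 0.9 = 0 (operand ≠ 0)
(C → ¬A): 0.28 > 0, so result = 0
¬(C → ¬A): Gödel ¬ of 0 = 1 (operand is 0)
¬¬(C → ¬A): Gödel ¬ of 1 = 0 (operand ≠ 0)
(A ∧ ¬¬(C → ¬A)) = min(0.9, 0) = 0
(A → (A ∧ ¬¬(C → ¬A))): 0.9 > 0, so result = 0
((B ∧ (C ∧ B)) ∨ (A → (A ∧ ¬¬(C → ¬A)))) = max(0.28, 0) = 0.28
¬((B ∧ (C ∧ B)) ∨ (A → (A ∧ ¬¬(C → ¬A)))): Gödel ¬ of 0.28 = 0 (operand ≠ 0)
(B ∨ ¬((B ∧ (C ∧ B)) ∨ (A → (A ∧ ¬¬(C → ¬A))))) = max(0.4, 0) = 0.4
¬(B ∨ ¬((B ∧ (C ∧ B)) ∨ (A → (A ∧ ¬¬(C → ¬A))))): Gödel ¬ of 0.4 = 0 (operand ≠ 0)
¬B: Gödel ¬ of 0.4 = 0 (operand ≠ 0)
(¬(B ∨ ¬((B ∧ (C ∧ B)) ∨ (A → (A ∧ ¬¬(C → ¬A))))) ∧ ¬B) = min(0, 0) = 0
¬C: Gödel ¬ of 0.28 = 0 (operand ≠ 0)
(¬C → B): 0 ≤ 0.4, so result = 1
¬(¬C → B): Gödel ¬ of 1 = 0 (operand ≠ 0)
(¬(¬C → B) → C): 0 ≤ 0.28, so result = 1
¬B: Gödel ¬ of 0.4 = 0 (operand ≠ 0)
¬¬B: Gödel ¬ of 0 = 1 (operand is 0)
((¬(¬C → B) → C) → ¬¬B): 1 ≤ 1, so result = 1
((¬(B ∨ ¬((B ∧ (C ∧ B)) ∨ (A → (A ∧ ¬¬(C → ¬A))))) ∧ ¬B) ∨ ((¬(¬C → B) → C) → ¬¬B)) = max(0, 1) = 1

1.00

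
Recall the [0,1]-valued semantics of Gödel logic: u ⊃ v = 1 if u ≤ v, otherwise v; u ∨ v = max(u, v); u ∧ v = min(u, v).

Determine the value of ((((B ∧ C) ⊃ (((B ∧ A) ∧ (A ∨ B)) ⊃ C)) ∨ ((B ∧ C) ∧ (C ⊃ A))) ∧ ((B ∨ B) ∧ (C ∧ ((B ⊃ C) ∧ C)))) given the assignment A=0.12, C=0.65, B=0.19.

0.19

(B ∧ C) = min(0.19, 0.65) = 0.19
(B ∧ A) = min(0.19, 0.12) = 0.12
(A ∨ B) = max(0.12, 0.19) = 0.19
((B ∧ A) ∧ (A ∨ B)) = min(0.12, 0.19) = 0.12
(((B ∧ A) ∧ (A ∨ B)) ⊃ C): 0.12 ≤ 0.65, so result = 1
((B ∧ C) ⊃ (((B ∧ A) ∧ (A ∨ B)) ⊃ C)): 0.19 ≤ 1, so result = 1
(B ∧ C) = min(0.19, 0.65) = 0.19
(C ⊃ A): 0.65 > 0.12, so result = 0.12
((B ∧ C) ∧ (C ⊃ A)) = min(0.19, 0.12) = 0.12
(((B ∧ C) ⊃ (((B ∧ A) ∧ (A ∨ B)) ⊃ C)) ∨ ((B ∧ C) ∧ (C ⊃ A))) = max(1, 0.12) = 1
(B ∨ B) = max(0.19, 0.19) = 0.19
(B ⊃ C): 0.19 ≤ 0.65, so result = 1
((B ⊃ C) ∧ C) = min(1, 0.65) = 0.65
(C ∧ ((B ⊃ C) ∧ C)) = min(0.65, 0.65) = 0.65
((B ∨ B) ∧ (C ∧ ((B ⊃ C) ∧ C))) = min(0.19, 0.65) = 0.19
((((B ∧ C) ⊃ (((B ∧ A) ∧ (A ∨ B)) ⊃ C)) ∨ ((B ∧ C) ∧ (C ⊃ A))) ∧ ((B ∨ B) ∧ (C ∧ ((B ⊃ C) ∧ C)))) = min(1, 0.19) = 0.19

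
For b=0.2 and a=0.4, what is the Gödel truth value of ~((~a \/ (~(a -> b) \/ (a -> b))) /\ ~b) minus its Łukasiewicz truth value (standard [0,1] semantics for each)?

Gödel evaluation:
  ~a: Gödel ¬ of 0.4 = 0 (operand ≠ 0)
  (a -> b): 0.4 > 0.2, so result = 0.2
  ~(a -> b): Gödel ¬ of 0.2 = 0 (operand ≠ 0)
  (a -> b): 0.4 > 0.2, so result = 0.2
  (~(a -> b) \/ (a -> b)) = max(0, 0.2) = 0.2
  (~a \/ (~(a -> b) \/ (a -> b))) = max(0, 0.2) = 0.2
  ~b: Gödel ¬ of 0.2 = 0 (operand ≠ 0)
  ((~a \/ (~(a -> b) \/ (a -> b))) /\ ~b) = min(0.2, 0) = 0
  ~((~a \/ (~(a -> b) \/ (a -> b))) /\ ~b): Gödel ¬ of 0 = 1 (operand is 0)
  Gödel value = 1
Łukasiewicz evaluation:
  ~a: Łukasiewicz ¬ gives 1 − 0.4 = 0.6
  (a -> b): min(1, 1 − 0.4 + 0.2) = 0.8
  ~(a -> b): Łukasiewicz ¬ gives 1 − 0.8 = 0.2
  (a -> b): min(1, 1 − 0.4 + 0.2) = 0.8
  (~(a -> b) \/ (a -> b)) = max(0.2, 0.8) = 0.8
  (~a \/ (~(a -> b) \/ (a -> b))) = max(0.6, 0.8) = 0.8
  ~b: Łukasiewicz ¬ gives 1 − 0.2 = 0.8
  ((~a \/ (~(a -> b) \/ (a -> b))) /\ ~b) = min(0.8, 0.8) = 0.8
  ~((~a \/ (~(a -> b) \/ (a -> b))) /\ ~b): Łukasiewicz ¬ gives 1 − 0.8 = 0.2
  Łukasiewicz value = 0.2
Difference: 1 − 0.2 = 0.80

0.80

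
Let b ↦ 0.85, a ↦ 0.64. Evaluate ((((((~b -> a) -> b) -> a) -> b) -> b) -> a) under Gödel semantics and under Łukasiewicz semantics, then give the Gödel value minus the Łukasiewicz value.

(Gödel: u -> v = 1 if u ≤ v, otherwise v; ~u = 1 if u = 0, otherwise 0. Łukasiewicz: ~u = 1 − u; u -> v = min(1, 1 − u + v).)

Gödel evaluation:
  ~b: Gödel ¬ of 0.85 = 0 (operand ≠ 0)
  (~b -> a): 0 ≤ 0.64, so result = 1
  ((~b -> a) -> b): 1 > 0.85, so result = 0.85
  (((~b -> a) -> b) -> a): 0.85 > 0.64, so result = 0.64
  ((((~b -> a) -> b) -> a) -> b): 0.64 ≤ 0.85, so result = 1
  (((((~b -> a) -> b) -> a) -> b) -> b): 1 > 0.85, so result = 0.85
  ((((((~b -> a) -> b) -> a) -> b) -> b) -> a): 0.85 > 0.64, so result = 0.64
  Gödel value = 0.64
Łukasiewicz evaluation:
  ~b: Łukasiewicz ¬ gives 1 − 0.85 = 0.15
  (~b -> a): min(1, 1 − 0.15 + 0.64) = 1
  ((~b -> a) -> b): min(1, 1 − 1 + 0.85) = 0.85
  (((~b -> a) -> b) -> a): min(1, 1 − 0.85 + 0.64) = 0.79
  ((((~b -> a) -> b) -> a) -> b): min(1, 1 − 0.79 + 0.85) = 1
  (((((~b -> a) -> b) -> a) -> b) -> b): min(1, 1 − 1 + 0.85) = 0.85
  ((((((~b -> a) -> b) -> a) -> b) -> b) -> a): min(1, 1 − 0.85 + 0.64) = 0.79
  Łukasiewicz value = 0.79
Difference: 0.64 − 0.79 = -0.15

-0.15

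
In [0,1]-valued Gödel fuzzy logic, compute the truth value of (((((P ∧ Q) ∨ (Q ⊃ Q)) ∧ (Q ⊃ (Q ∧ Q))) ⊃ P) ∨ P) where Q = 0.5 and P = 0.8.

0.80

(P ∧ Q) = min(0.8, 0.5) = 0.5
(Q ⊃ Q): 0.5 ≤ 0.5, so result = 1
((P ∧ Q) ∨ (Q ⊃ Q)) = max(0.5, 1) = 1
(Q ∧ Q) = min(0.5, 0.5) = 0.5
(Q ⊃ (Q ∧ Q)): 0.5 ≤ 0.5, so result = 1
(((P ∧ Q) ∨ (Q ⊃ Q)) ∧ (Q ⊃ (Q ∧ Q))) = min(1, 1) = 1
((((P ∧ Q) ∨ (Q ⊃ Q)) ∧ (Q ⊃ (Q ∧ Q))) ⊃ P): 1 > 0.8, so result = 0.8
(((((P ∧ Q) ∨ (Q ⊃ Q)) ∧ (Q ⊃ (Q ∧ Q))) ⊃ P) ∨ P) = max(0.8, 0.8) = 0.8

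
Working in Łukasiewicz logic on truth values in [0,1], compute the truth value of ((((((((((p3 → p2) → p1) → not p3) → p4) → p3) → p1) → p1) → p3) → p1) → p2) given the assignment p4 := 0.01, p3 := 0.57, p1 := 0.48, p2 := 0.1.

(p3 → p2): min(1, 1 − 0.57 + 0.1) = 0.53
((p3 → p2) → p1): min(1, 1 − 0.53 + 0.48) = 0.95
not p3: Łukasiewicz ¬ gives 1 − 0.57 = 0.43
(((p3 → p2) → p1) → not p3): min(1, 1 − 0.95 + 0.43) = 0.48
((((p3 → p2) → p1) → not p3) → p4): min(1, 1 − 0.48 + 0.01) = 0.53
(((((p3 → p2) → p1) → not p3) → p4) → p3): min(1, 1 − 0.53 + 0.57) = 1
((((((p3 → p2) → p1) → not p3) → p4) → p3) → p1): min(1, 1 − 1 + 0.48) = 0.48
(((((((p3 → p2) → p1) → not p3) → p4) → p3) → p1) → p1): min(1, 1 − 0.48 + 0.48) = 1
((((((((p3 → p2) → p1) → not p3) → p4) → p3) → p1) → p1) → p3): min(1, 1 − 1 + 0.57) = 0.57
(((((((((p3 → p2) → p1) → not p3) → p4) → p3) → p1) → p1) → p3) → p1): min(1, 1 − 0.57 + 0.48) = 0.91
((((((((((p3 → p2) → p1) → not p3) → p4) → p3) → p1) → p1) → p3) → p1) → p2): min(1, 1 − 0.91 + 0.1) = 0.19

0.19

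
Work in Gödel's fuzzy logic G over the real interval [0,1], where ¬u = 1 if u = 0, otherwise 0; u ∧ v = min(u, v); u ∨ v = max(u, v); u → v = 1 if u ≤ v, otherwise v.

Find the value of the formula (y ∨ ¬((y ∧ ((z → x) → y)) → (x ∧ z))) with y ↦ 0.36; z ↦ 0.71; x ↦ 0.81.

0.36

(z → x): 0.71 ≤ 0.81, so result = 1
((z → x) → y): 1 > 0.36, so result = 0.36
(y ∧ ((z → x) → y)) = min(0.36, 0.36) = 0.36
(x ∧ z) = min(0.81, 0.71) = 0.71
((y ∧ ((z → x) → y)) → (x ∧ z)): 0.36 ≤ 0.71, so result = 1
¬((y ∧ ((z → x) → y)) → (x ∧ z)): Gödel ¬ of 1 = 0 (operand ≠ 0)
(y ∨ ¬((y ∧ ((z → x) → y)) → (x ∧ z))) = max(0.36, 0) = 0.36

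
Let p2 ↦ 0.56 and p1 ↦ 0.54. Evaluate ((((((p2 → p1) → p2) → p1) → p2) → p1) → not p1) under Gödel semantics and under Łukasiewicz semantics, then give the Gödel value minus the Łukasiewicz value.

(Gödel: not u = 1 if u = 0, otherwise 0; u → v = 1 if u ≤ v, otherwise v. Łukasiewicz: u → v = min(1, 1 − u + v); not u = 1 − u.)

-0.52

Gödel evaluation:
  (p2 → p1): 0.56 > 0.54, so result = 0.54
  ((p2 → p1) → p2): 0.54 ≤ 0.56, so result = 1
  (((p2 → p1) → p2) → p1): 1 > 0.54, so result = 0.54
  ((((p2 → p1) → p2) → p1) → p2): 0.54 ≤ 0.56, so result = 1
  (((((p2 → p1) → p2) → p1) → p2) → p1): 1 > 0.54, so result = 0.54
  not p1: Gödel ¬ of 0.54 = 0 (operand ≠ 0)
  ((((((p2 → p1) → p2) → p1) → p2) → p1) → not p1): 0.54 > 0, so result = 0
  Gödel value = 0
Łukasiewicz evaluation:
  (p2 → p1): min(1, 1 − 0.56 + 0.54) = 0.98
  ((p2 → p1) → p2): min(1, 1 − 0.98 + 0.56) = 0.58
  (((p2 → p1) → p2) → p1): min(1, 1 − 0.58 + 0.54) = 0.96
  ((((p2 → p1) → p2) → p1) → p2): min(1, 1 − 0.96 + 0.56) = 0.6
  (((((p2 → p1) → p2) → p1) → p2) → p1): min(1, 1 − 0.6 + 0.54) = 0.94
  not p1: Łukasiewicz ¬ gives 1 − 0.54 = 0.46
  ((((((p2 → p1) → p2) → p1) → p2) → p1) → not p1): min(1, 1 − 0.94 + 0.46) = 0.52
  Łukasiewicz value = 0.52
Difference: 0 − 0.52 = -0.52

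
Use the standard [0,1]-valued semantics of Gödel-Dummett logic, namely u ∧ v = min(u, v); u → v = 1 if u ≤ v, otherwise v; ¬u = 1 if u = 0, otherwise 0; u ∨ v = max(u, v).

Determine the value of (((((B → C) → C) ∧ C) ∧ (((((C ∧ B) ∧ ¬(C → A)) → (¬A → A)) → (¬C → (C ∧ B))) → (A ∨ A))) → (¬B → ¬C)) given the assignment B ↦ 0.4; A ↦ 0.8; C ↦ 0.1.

(B → C): 0.4 > 0.1, so result = 0.1
((B → C) → C): 0.1 ≤ 0.1, so result = 1
(((B → C) → C) ∧ C) = min(1, 0.1) = 0.1
(C ∧ B) = min(0.1, 0.4) = 0.1
(C → A): 0.1 ≤ 0.8, so result = 1
¬(C → A): Gödel ¬ of 1 = 0 (operand ≠ 0)
((C ∧ B) ∧ ¬(C → A)) = min(0.1, 0) = 0
¬A: Gödel ¬ of 0.8 = 0 (operand ≠ 0)
(¬A → A): 0 ≤ 0.8, so result = 1
(((C ∧ B) ∧ ¬(C → A)) → (¬A → A)): 0 ≤ 1, so result = 1
¬C: Gödel ¬ of 0.1 = 0 (operand ≠ 0)
(C ∧ B) = min(0.1, 0.4) = 0.1
(¬C → (C ∧ B)): 0 ≤ 0.1, so result = 1
((((C ∧ B) ∧ ¬(C → A)) → (¬A → A)) → (¬C → (C ∧ B))): 1 ≤ 1, so result = 1
(A ∨ A) = max(0.8, 0.8) = 0.8
(((((C ∧ B) ∧ ¬(C → A)) → (¬A → A)) → (¬C → (C ∧ B))) → (A ∨ A)): 1 > 0.8, so result = 0.8
((((B → C) → C) ∧ C) ∧ (((((C ∧ B) ∧ ¬(C → A)) → (¬A → A)) → (¬C → (C ∧ B))) → (A ∨ A))) = min(0.1, 0.8) = 0.1
¬B: Gödel ¬ of 0.4 = 0 (operand ≠ 0)
¬C: Gödel ¬ of 0.1 = 0 (operand ≠ 0)
(¬B → ¬C): 0 ≤ 0, so result = 1
(((((B → C) → C) ∧ C) ∧ (((((C ∧ B) ∧ ¬(C → A)) → (¬A → A)) → (¬C → (C ∧ B))) → (A ∨ A))) → (¬B → ¬C)): 0.1 ≤ 1, so result = 1

1.00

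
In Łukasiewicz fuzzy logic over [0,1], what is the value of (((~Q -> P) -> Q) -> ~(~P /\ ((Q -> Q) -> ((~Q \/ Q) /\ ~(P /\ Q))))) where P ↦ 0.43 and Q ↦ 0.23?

0.86

~Q: Łukasiewicz ¬ gives 1 − 0.23 = 0.77
(~Q -> P): min(1, 1 − 0.77 + 0.43) = 0.66
((~Q -> P) -> Q): min(1, 1 − 0.66 + 0.23) = 0.57
~P: Łukasiewicz ¬ gives 1 − 0.43 = 0.57
(Q -> Q): min(1, 1 − 0.23 + 0.23) = 1
~Q: Łukasiewicz ¬ gives 1 − 0.23 = 0.77
(~Q \/ Q) = max(0.77, 0.23) = 0.77
(P /\ Q) = min(0.43, 0.23) = 0.23
~(P /\ Q): Łukasiewicz ¬ gives 1 − 0.23 = 0.77
((~Q \/ Q) /\ ~(P /\ Q)) = min(0.77, 0.77) = 0.77
((Q -> Q) -> ((~Q \/ Q) /\ ~(P /\ Q))): min(1, 1 − 1 + 0.77) = 0.77
(~P /\ ((Q -> Q) -> ((~Q \/ Q) /\ ~(P /\ Q)))) = min(0.57, 0.77) = 0.57
~(~P /\ ((Q -> Q) -> ((~Q \/ Q) /\ ~(P /\ Q)))): Łukasiewicz ¬ gives 1 − 0.57 = 0.43
(((~Q -> P) -> Q) -> ~(~P /\ ((Q -> Q) -> ((~Q \/ Q) /\ ~(P /\ Q))))): min(1, 1 − 0.57 + 0.43) = 0.86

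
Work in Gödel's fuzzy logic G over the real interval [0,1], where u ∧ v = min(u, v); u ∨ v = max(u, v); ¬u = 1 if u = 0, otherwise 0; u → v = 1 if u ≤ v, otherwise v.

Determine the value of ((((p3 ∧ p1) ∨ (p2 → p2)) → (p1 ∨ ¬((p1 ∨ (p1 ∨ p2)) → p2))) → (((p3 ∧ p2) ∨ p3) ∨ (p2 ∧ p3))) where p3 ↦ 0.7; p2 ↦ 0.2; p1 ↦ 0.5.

1.00

(p3 ∧ p1) = min(0.7, 0.5) = 0.5
(p2 → p2): 0.2 ≤ 0.2, so result = 1
((p3 ∧ p1) ∨ (p2 → p2)) = max(0.5, 1) = 1
(p1 ∨ p2) = max(0.5, 0.2) = 0.5
(p1 ∨ (p1 ∨ p2)) = max(0.5, 0.5) = 0.5
((p1 ∨ (p1 ∨ p2)) → p2): 0.5 > 0.2, so result = 0.2
¬((p1 ∨ (p1 ∨ p2)) → p2): Gödel ¬ of 0.2 = 0 (operand ≠ 0)
(p1 ∨ ¬((p1 ∨ (p1 ∨ p2)) → p2)) = max(0.5, 0) = 0.5
(((p3 ∧ p1) ∨ (p2 → p2)) → (p1 ∨ ¬((p1 ∨ (p1 ∨ p2)) → p2))): 1 > 0.5, so result = 0.5
(p3 ∧ p2) = min(0.7, 0.2) = 0.2
((p3 ∧ p2) ∨ p3) = max(0.2, 0.7) = 0.7
(p2 ∧ p3) = min(0.2, 0.7) = 0.2
(((p3 ∧ p2) ∨ p3) ∨ (p2 ∧ p3)) = max(0.7, 0.2) = 0.7
((((p3 ∧ p1) ∨ (p2 → p2)) → (p1 ∨ ¬((p1 ∨ (p1 ∨ p2)) → p2))) → (((p3 ∧ p2) ∨ p3) ∨ (p2 ∧ p3))): 0.5 ≤ 0.7, so result = 1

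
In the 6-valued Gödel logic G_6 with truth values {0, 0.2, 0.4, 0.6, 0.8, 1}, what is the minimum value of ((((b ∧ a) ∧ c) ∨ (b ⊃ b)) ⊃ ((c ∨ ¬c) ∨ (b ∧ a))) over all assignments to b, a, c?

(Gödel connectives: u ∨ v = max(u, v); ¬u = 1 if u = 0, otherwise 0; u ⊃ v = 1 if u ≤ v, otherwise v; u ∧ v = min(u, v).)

The minimum is attained at b = 0, a = 0, c = 0.2:
  (b ∧ a) = min(0, 0) = 0
  ((b ∧ a) ∧ c) = min(0, 0.2) = 0
  (b ⊃ b): 0 ≤ 0, so result = 1
  (((b ∧ a) ∧ c) ∨ (b ⊃ b)) = max(0, 1) = 1
  ¬c: Gödel ¬ of 0.2 = 0 (operand ≠ 0)
  (c ∨ ¬c) = max(0.2, 0) = 0.2
  (b ∧ a) = min(0, 0) = 0
  ((c ∨ ¬c) ∨ (b ∧ a)) = max(0.2, 0) = 0.2
  ((((b ∧ a) ∧ c) ∨ (b ⊃ b)) ⊃ ((c ∨ ¬c) ∨ (b ∧ a))): 1 > 0.2, so result = 0.2
Checking all 216 assignments confirms none give a value below 0.20.

0.20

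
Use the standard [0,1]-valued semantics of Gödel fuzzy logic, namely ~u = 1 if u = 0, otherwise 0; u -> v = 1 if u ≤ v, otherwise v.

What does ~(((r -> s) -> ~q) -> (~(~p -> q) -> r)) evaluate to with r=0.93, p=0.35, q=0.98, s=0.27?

0.00

(r -> s): 0.93 > 0.27, so result = 0.27
~q: Gödel ¬ of 0.98 = 0 (operand ≠ 0)
((r -> s) -> ~q): 0.27 > 0, so result = 0
~p: Gödel ¬ of 0.35 = 0 (operand ≠ 0)
(~p -> q): 0 ≤ 0.98, so result = 1
~(~p -> q): Gödel ¬ of 1 = 0 (operand ≠ 0)
(~(~p -> q) -> r): 0 ≤ 0.93, so result = 1
(((r -> s) -> ~q) -> (~(~p -> q) -> r)): 0 ≤ 1, so result = 1
~(((r -> s) -> ~q) -> (~(~p -> q) -> r)): Gödel ¬ of 1 = 0 (operand ≠ 0)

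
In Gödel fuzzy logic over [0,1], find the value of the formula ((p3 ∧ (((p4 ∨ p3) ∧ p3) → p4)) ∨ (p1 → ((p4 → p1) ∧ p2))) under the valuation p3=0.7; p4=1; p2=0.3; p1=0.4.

0.70

(p4 ∨ p3) = max(1, 0.7) = 1
((p4 ∨ p3) ∧ p3) = min(1, 0.7) = 0.7
(((p4 ∨ p3) ∧ p3) → p4): 0.7 ≤ 1, so result = 1
(p3 ∧ (((p4 ∨ p3) ∧ p3) → p4)) = min(0.7, 1) = 0.7
(p4 → p1): 1 > 0.4, so result = 0.4
((p4 → p1) ∧ p2) = min(0.4, 0.3) = 0.3
(p1 → ((p4 → p1) ∧ p2)): 0.4 > 0.3, so result = 0.3
((p3 ∧ (((p4 ∨ p3) ∧ p3) → p4)) ∨ (p1 → ((p4 → p1) ∧ p2))) = max(0.7, 0.3) = 0.7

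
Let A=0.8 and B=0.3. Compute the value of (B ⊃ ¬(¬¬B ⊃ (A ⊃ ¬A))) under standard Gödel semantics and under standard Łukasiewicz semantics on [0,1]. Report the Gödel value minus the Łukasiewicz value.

0.30

Gödel evaluation:
  ¬B: Gödel ¬ of 0.3 = 0 (operand ≠ 0)
  ¬¬B: Gödel ¬ of 0 = 1 (operand is 0)
  ¬A: Gödel ¬ of 0.8 = 0 (operand ≠ 0)
  (A ⊃ ¬A): 0.8 > 0, so result = 0
  (¬¬B ⊃ (A ⊃ ¬A)): 1 > 0, so result = 0
  ¬(¬¬B ⊃ (A ⊃ ¬A)): Gödel ¬ of 0 = 1 (operand is 0)
  (B ⊃ ¬(¬¬B ⊃ (A ⊃ ¬A))): 0.3 ≤ 1, so result = 1
  Gödel value = 1
Łukasiewicz evaluation:
  ¬B: Łukasiewicz ¬ gives 1 − 0.3 = 0.7
  ¬¬B: Łukasiewicz ¬ gives 1 − 0.7 = 0.3
  ¬A: Łukasiewicz ¬ gives 1 − 0.8 = 0.2
  (A ⊃ ¬A): min(1, 1 − 0.8 + 0.2) = 0.4
  (¬¬B ⊃ (A ⊃ ¬A)): min(1, 1 − 0.3 + 0.4) = 1
  ¬(¬¬B ⊃ (A ⊃ ¬A)): Łukasiewicz ¬ gives 1 − 1 = 0
  (B ⊃ ¬(¬¬B ⊃ (A ⊃ ¬A))): min(1, 1 − 0.3 + 0) = 0.7
  Łukasiewicz value = 0.7
Difference: 1 − 0.7 = 0.30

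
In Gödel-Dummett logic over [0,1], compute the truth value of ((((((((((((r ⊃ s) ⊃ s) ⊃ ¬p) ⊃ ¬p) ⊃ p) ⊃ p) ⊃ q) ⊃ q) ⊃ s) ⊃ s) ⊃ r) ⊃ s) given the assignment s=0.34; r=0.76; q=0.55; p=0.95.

(r ⊃ s): 0.76 > 0.34, so result = 0.34
((r ⊃ s) ⊃ s): 0.34 ≤ 0.34, so result = 1
¬p: Gödel ¬ of 0.95 = 0 (operand ≠ 0)
(((r ⊃ s) ⊃ s) ⊃ ¬p): 1 > 0, so result = 0
¬p: Gödel ¬ of 0.95 = 0 (operand ≠ 0)
((((r ⊃ s) ⊃ s) ⊃ ¬p) ⊃ ¬p): 0 ≤ 0, so result = 1
(((((r ⊃ s) ⊃ s) ⊃ ¬p) ⊃ ¬p) ⊃ p): 1 > 0.95, so result = 0.95
((((((r ⊃ s) ⊃ s) ⊃ ¬p) ⊃ ¬p) ⊃ p) ⊃ p): 0.95 ≤ 0.95, so result = 1
(((((((r ⊃ s) ⊃ s) ⊃ ¬p) ⊃ ¬p) ⊃ p) ⊃ p) ⊃ q): 1 > 0.55, so result = 0.55
((((((((r ⊃ s) ⊃ s) ⊃ ¬p) ⊃ ¬p) ⊃ p) ⊃ p) ⊃ q) ⊃ q): 0.55 ≤ 0.55, so result = 1
(((((((((r ⊃ s) ⊃ s) ⊃ ¬p) ⊃ ¬p) ⊃ p) ⊃ p) ⊃ q) ⊃ q) ⊃ s): 1 > 0.34, so result = 0.34
((((((((((r ⊃ s) ⊃ s) ⊃ ¬p) ⊃ ¬p) ⊃ p) ⊃ p) ⊃ q) ⊃ q) ⊃ s) ⊃ s): 0.34 ≤ 0.34, so result = 1
(((((((((((r ⊃ s) ⊃ s) ⊃ ¬p) ⊃ ¬p) ⊃ p) ⊃ p) ⊃ q) ⊃ q) ⊃ s) ⊃ s) ⊃ r): 1 > 0.76, so result = 0.76
((((((((((((r ⊃ s) ⊃ s) ⊃ ¬p) ⊃ ¬p) ⊃ p) ⊃ p) ⊃ q) ⊃ q) ⊃ s) ⊃ s) ⊃ r) ⊃ s): 0.76 > 0.34, so result = 0.34

0.34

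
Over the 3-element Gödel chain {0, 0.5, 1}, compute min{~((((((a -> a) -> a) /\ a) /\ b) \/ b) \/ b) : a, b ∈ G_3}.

The minimum is attained at a = 0, b = 0.5:
  (a -> a): 0 ≤ 0, so result = 1
  ((a -> a) -> a): 1 > 0, so result = 0
  (((a -> a) -> a) /\ a) = min(0, 0) = 0
  ((((a -> a) -> a) /\ a) /\ b) = min(0, 0.5) = 0
  (((((a -> a) -> a) /\ a) /\ b) \/ b) = max(0, 0.5) = 0.5
  ((((((a -> a) -> a) /\ a) /\ b) \/ b) \/ b) = max(0.5, 0.5) = 0.5
  ~((((((a -> a) -> a) /\ a) /\ b) \/ b) \/ b): Gödel ¬ of 0.5 = 0 (operand ≠ 0)
Checking all 9 assignments confirms none give a value below 0.00.

0.00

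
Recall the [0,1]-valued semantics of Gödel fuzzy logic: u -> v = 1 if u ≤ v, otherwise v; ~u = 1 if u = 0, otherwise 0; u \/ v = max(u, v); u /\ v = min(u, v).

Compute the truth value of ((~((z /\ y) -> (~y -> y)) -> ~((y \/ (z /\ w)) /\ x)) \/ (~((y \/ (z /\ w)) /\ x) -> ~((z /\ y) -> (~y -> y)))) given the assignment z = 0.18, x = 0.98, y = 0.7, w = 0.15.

1.00

(z /\ y) = min(0.18, 0.7) = 0.18
~y: Gödel ¬ of 0.7 = 0 (operand ≠ 0)
(~y -> y): 0 ≤ 0.7, so result = 1
((z /\ y) -> (~y -> y)): 0.18 ≤ 1, so result = 1
~((z /\ y) -> (~y -> y)): Gödel ¬ of 1 = 0 (operand ≠ 0)
(z /\ w) = min(0.18, 0.15) = 0.15
(y \/ (z /\ w)) = max(0.7, 0.15) = 0.7
((y \/ (z /\ w)) /\ x) = min(0.7, 0.98) = 0.7
~((y \/ (z /\ w)) /\ x): Gödel ¬ of 0.7 = 0 (operand ≠ 0)
(~((z /\ y) -> (~y -> y)) -> ~((y \/ (z /\ w)) /\ x)): 0 ≤ 0, so result = 1
(z /\ w) = min(0.18, 0.15) = 0.15
(y \/ (z /\ w)) = max(0.7, 0.15) = 0.7
((y \/ (z /\ w)) /\ x) = min(0.7, 0.98) = 0.7
~((y \/ (z /\ w)) /\ x): Gödel ¬ of 0.7 = 0 (operand ≠ 0)
(z /\ y) = min(0.18, 0.7) = 0.18
~y: Gödel ¬ of 0.7 = 0 (operand ≠ 0)
(~y -> y): 0 ≤ 0.7, so result = 1
((z /\ y) -> (~y -> y)): 0.18 ≤ 1, so result = 1
~((z /\ y) -> (~y -> y)): Gödel ¬ of 1 = 0 (operand ≠ 0)
(~((y \/ (z /\ w)) /\ x) -> ~((z /\ y) -> (~y -> y))): 0 ≤ 0, so result = 1
((~((z /\ y) -> (~y -> y)) -> ~((y \/ (z /\ w)) /\ x)) \/ (~((y \/ (z /\ w)) /\ x) -> ~((z /\ y) -> (~y -> y)))) = max(1, 1) = 1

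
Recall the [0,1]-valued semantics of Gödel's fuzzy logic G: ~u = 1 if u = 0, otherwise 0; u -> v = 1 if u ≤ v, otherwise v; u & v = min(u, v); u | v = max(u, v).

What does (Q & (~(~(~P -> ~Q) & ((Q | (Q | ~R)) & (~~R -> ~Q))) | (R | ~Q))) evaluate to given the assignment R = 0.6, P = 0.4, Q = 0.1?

~P: Gödel ¬ of 0.4 = 0 (operand ≠ 0)
~Q: Gödel ¬ of 0.1 = 0 (operand ≠ 0)
(~P -> ~Q): 0 ≤ 0, so result = 1
~(~P -> ~Q): Gödel ¬ of 1 = 0 (operand ≠ 0)
~R: Gödel ¬ of 0.6 = 0 (operand ≠ 0)
(Q | ~R) = max(0.1, 0) = 0.1
(Q | (Q | ~R)) = max(0.1, 0.1) = 0.1
~R: Gödel ¬ of 0.6 = 0 (operand ≠ 0)
~~R: Gödel ¬ of 0 = 1 (operand is 0)
~Q: Gödel ¬ of 0.1 = 0 (operand ≠ 0)
(~~R -> ~Q): 1 > 0, so result = 0
((Q | (Q | ~R)) & (~~R -> ~Q)) = min(0.1, 0) = 0
(~(~P -> ~Q) & ((Q | (Q | ~R)) & (~~R -> ~Q))) = min(0, 0) = 0
~(~(~P -> ~Q) & ((Q | (Q | ~R)) & (~~R -> ~Q))): Gödel ¬ of 0 = 1 (operand is 0)
~Q: Gödel ¬ of 0.1 = 0 (operand ≠ 0)
(R | ~Q) = max(0.6, 0) = 0.6
(~(~(~P -> ~Q) & ((Q | (Q | ~R)) & (~~R -> ~Q))) | (R | ~Q)) = max(1, 0.6) = 1
(Q & (~(~(~P -> ~Q) & ((Q | (Q | ~R)) & (~~R -> ~Q))) | (R | ~Q))) = min(0.1, 1) = 0.1

0.10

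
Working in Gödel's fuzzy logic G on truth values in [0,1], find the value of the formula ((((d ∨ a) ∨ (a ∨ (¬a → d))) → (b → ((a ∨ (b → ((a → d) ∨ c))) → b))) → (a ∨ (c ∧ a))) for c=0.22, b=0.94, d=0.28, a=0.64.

0.64

(d ∨ a) = max(0.28, 0.64) = 0.64
¬a: Gödel ¬ of 0.64 = 0 (operand ≠ 0)
(¬a → d): 0 ≤ 0.28, so result = 1
(a ∨ (¬a → d)) = max(0.64, 1) = 1
((d ∨ a) ∨ (a ∨ (¬a → d))) = max(0.64, 1) = 1
(a → d): 0.64 > 0.28, so result = 0.28
((a → d) ∨ c) = max(0.28, 0.22) = 0.28
(b → ((a → d) ∨ c)): 0.94 > 0.28, so result = 0.28
(a ∨ (b → ((a → d) ∨ c))) = max(0.64, 0.28) = 0.64
((a ∨ (b → ((a → d) ∨ c))) → b): 0.64 ≤ 0.94, so result = 1
(b → ((a ∨ (b → ((a → d) ∨ c))) → b)): 0.94 ≤ 1, so result = 1
(((d ∨ a) ∨ (a ∨ (¬a → d))) → (b → ((a ∨ (b → ((a → d) ∨ c))) → b))): 1 ≤ 1, so result = 1
(c ∧ a) = min(0.22, 0.64) = 0.22
(a ∨ (c ∧ a)) = max(0.64, 0.22) = 0.64
((((d ∨ a) ∨ (a ∨ (¬a → d))) → (b → ((a ∨ (b → ((a → d) ∨ c))) → b))) → (a ∨ (c ∧ a))): 1 > 0.64, so result = 0.64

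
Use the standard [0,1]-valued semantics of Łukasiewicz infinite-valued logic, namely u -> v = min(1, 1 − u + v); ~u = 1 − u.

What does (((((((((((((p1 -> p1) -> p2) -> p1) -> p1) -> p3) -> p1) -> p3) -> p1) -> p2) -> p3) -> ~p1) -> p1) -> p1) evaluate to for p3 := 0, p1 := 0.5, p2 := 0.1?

(p1 -> p1): min(1, 1 − 0.5 + 0.5) = 1
((p1 -> p1) -> p2): min(1, 1 − 1 + 0.1) = 0.1
(((p1 -> p1) -> p2) -> p1): min(1, 1 − 0.1 + 0.5) = 1
((((p1 -> p1) -> p2) -> p1) -> p1): min(1, 1 − 1 + 0.5) = 0.5
(((((p1 -> p1) -> p2) -> p1) -> p1) -> p3): min(1, 1 − 0.5 + 0) = 0.5
((((((p1 -> p1) -> p2) -> p1) -> p1) -> p3) -> p1): min(1, 1 − 0.5 + 0.5) = 1
(((((((p1 -> p1) -> p2) -> p1) -> p1) -> p3) -> p1) -> p3): min(1, 1 − 1 + 0) = 0
((((((((p1 -> p1) -> p2) -> p1) -> p1) -> p3) -> p1) -> p3) -> p1): min(1, 1 − 0 + 0.5) = 1
(((((((((p1 -> p1) -> p2) -> p1) -> p1) -> p3) -> p1) -> p3) -> p1) -> p2): min(1, 1 − 1 + 0.1) = 0.1
((((((((((p1 -> p1) -> p2) -> p1) -> p1) -> p3) -> p1) -> p3) -> p1) -> p2) -> p3): min(1, 1 − 0.1 + 0) = 0.9
~p1: Łukasiewicz ¬ gives 1 − 0.5 = 0.5
(((((((((((p1 -> p1) -> p2) -> p1) -> p1) -> p3) -> p1) -> p3) -> p1) -> p2) -> p3) -> ~p1): min(1, 1 − 0.9 + 0.5) = 0.6
((((((((((((p1 -> p1) -> p2) -> p1) -> p1) -> p3) -> p1) -> p3) -> p1) -> p2) -> p3) -> ~p1) -> p1): min(1, 1 − 0.6 + 0.5) = 0.9
(((((((((((((p1 -> p1) -> p2) -> p1) -> p1) -> p3) -> p1) -> p3) -> p1) -> p2) -> p3) -> ~p1) -> p1) -> p1): min(1, 1 − 0.9 + 0.5) = 0.6

0.60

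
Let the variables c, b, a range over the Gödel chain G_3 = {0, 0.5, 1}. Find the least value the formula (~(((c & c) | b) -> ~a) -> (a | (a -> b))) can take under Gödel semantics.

The minimum is attained at c = 0.5, b = 0, a = 0.5:
  (c & c) = min(0.5, 0.5) = 0.5
  ((c & c) | b) = max(0.5, 0) = 0.5
  ~a: Gödel ¬ of 0.5 = 0 (operand ≠ 0)
  (((c & c) | b) -> ~a): 0.5 > 0, so result = 0
  ~(((c & c) | b) -> ~a): Gödel ¬ of 0 = 1 (operand is 0)
  (a -> b): 0.5 > 0, so result = 0
  (a | (a -> b)) = max(0.5, 0) = 0.5
  (~(((c & c) | b) -> ~a) -> (a | (a -> b))): 1 > 0.5, so result = 0.5
Checking all 27 assignments confirms none give a value below 0.50.

0.50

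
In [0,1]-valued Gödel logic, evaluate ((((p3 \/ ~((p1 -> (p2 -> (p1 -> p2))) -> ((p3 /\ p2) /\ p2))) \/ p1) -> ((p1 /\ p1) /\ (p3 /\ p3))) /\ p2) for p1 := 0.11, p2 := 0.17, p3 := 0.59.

0.11

(p1 -> p2): 0.11 ≤ 0.17, so result = 1
(p2 -> (p1 -> p2)): 0.17 ≤ 1, so result = 1
(p1 -> (p2 -> (p1 -> p2))): 0.11 ≤ 1, so result = 1
(p3 /\ p2) = min(0.59, 0.17) = 0.17
((p3 /\ p2) /\ p2) = min(0.17, 0.17) = 0.17
((p1 -> (p2 -> (p1 -> p2))) -> ((p3 /\ p2) /\ p2)): 1 > 0.17, so result = 0.17
~((p1 -> (p2 -> (p1 -> p2))) -> ((p3 /\ p2) /\ p2)): Gödel ¬ of 0.17 = 0 (operand ≠ 0)
(p3 \/ ~((p1 -> (p2 -> (p1 -> p2))) -> ((p3 /\ p2) /\ p2))) = max(0.59, 0) = 0.59
((p3 \/ ~((p1 -> (p2 -> (p1 -> p2))) -> ((p3 /\ p2) /\ p2))) \/ p1) = max(0.59, 0.11) = 0.59
(p1 /\ p1) = min(0.11, 0.11) = 0.11
(p3 /\ p3) = min(0.59, 0.59) = 0.59
((p1 /\ p1) /\ (p3 /\ p3)) = min(0.11, 0.59) = 0.11
(((p3 \/ ~((p1 -> (p2 -> (p1 -> p2))) -> ((p3 /\ p2) /\ p2))) \/ p1) -> ((p1 /\ p1) /\ (p3 /\ p3))): 0.59 > 0.11, so result = 0.11
((((p3 \/ ~((p1 -> (p2 -> (p1 -> p2))) -> ((p3 /\ p2) /\ p2))) \/ p1) -> ((p1 /\ p1) /\ (p3 /\ p3))) /\ p2) = min(0.11, 0.17) = 0.11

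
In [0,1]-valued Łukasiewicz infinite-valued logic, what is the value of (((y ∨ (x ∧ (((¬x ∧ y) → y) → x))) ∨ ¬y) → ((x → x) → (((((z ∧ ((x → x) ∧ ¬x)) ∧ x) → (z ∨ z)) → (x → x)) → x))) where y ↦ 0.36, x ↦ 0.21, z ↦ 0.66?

¬x: Łukasiewicz ¬ gives 1 − 0.21 = 0.79
(¬x ∧ y) = min(0.79, 0.36) = 0.36
((¬x ∧ y) → y): min(1, 1 − 0.36 + 0.36) = 1
(((¬x ∧ y) → y) → x): min(1, 1 − 1 + 0.21) = 0.21
(x ∧ (((¬x ∧ y) → y) → x)) = min(0.21, 0.21) = 0.21
(y ∨ (x ∧ (((¬x ∧ y) → y) → x))) = max(0.36, 0.21) = 0.36
¬y: Łukasiewicz ¬ gives 1 − 0.36 = 0.64
((y ∨ (x ∧ (((¬x ∧ y) → y) → x))) ∨ ¬y) = max(0.36, 0.64) = 0.64
(x → x): min(1, 1 − 0.21 + 0.21) = 1
(x → x): min(1, 1 − 0.21 + 0.21) = 1
¬x: Łukasiewicz ¬ gives 1 − 0.21 = 0.79
((x → x) ∧ ¬x) = min(1, 0.79) = 0.79
(z ∧ ((x → x) ∧ ¬x)) = min(0.66, 0.79) = 0.66
((z ∧ ((x → x) ∧ ¬x)) ∧ x) = min(0.66, 0.21) = 0.21
(z ∨ z) = max(0.66, 0.66) = 0.66
(((z ∧ ((x → x) ∧ ¬x)) ∧ x) → (z ∨ z)): min(1, 1 − 0.21 + 0.66) = 1
(x → x): min(1, 1 − 0.21 + 0.21) = 1
((((z ∧ ((x → x) ∧ ¬x)) ∧ x) → (z ∨ z)) → (x → x)): min(1, 1 − 1 + 1) = 1
(((((z ∧ ((x → x) ∧ ¬x)) ∧ x) → (z ∨ z)) → (x → x)) → x): min(1, 1 − 1 + 0.21) = 0.21
((x → x) → (((((z ∧ ((x → x) ∧ ¬x)) ∧ x) → (z ∨ z)) → (x → x)) → x)): min(1, 1 − 1 + 0.21) = 0.21
(((y ∨ (x ∧ (((¬x ∧ y) → y) → x))) ∨ ¬y) → ((x → x) → (((((z ∧ ((x → x) ∧ ¬x)) ∧ x) → (z ∨ z)) → (x → x)) → x))): min(1, 1 − 0.64 + 0.21) = 0.57

0.57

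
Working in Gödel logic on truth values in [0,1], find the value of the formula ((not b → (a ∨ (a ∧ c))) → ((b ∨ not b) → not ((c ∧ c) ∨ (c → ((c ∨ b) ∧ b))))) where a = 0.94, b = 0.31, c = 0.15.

not b: Gödel ¬ of 0.31 = 0 (operand ≠ 0)
(a ∧ c) = min(0.94, 0.15) = 0.15
(a ∨ (a ∧ c)) = max(0.94, 0.15) = 0.94
(not b → (a ∨ (a ∧ c))): 0 ≤ 0.94, so result = 1
not b: Gödel ¬ of 0.31 = 0 (operand ≠ 0)
(b ∨ not b) = max(0.31, 0) = 0.31
(c ∧ c) = min(0.15, 0.15) = 0.15
(c ∨ b) = max(0.15, 0.31) = 0.31
((c ∨ b) ∧ b) = min(0.31, 0.31) = 0.31
(c → ((c ∨ b) ∧ b)): 0.15 ≤ 0.31, so result = 1
((c ∧ c) ∨ (c → ((c ∨ b) ∧ b))) = max(0.15, 1) = 1
not ((c ∧ c) ∨ (c → ((c ∨ b) ∧ b))): Gödel ¬ of 1 = 0 (operand ≠ 0)
((b ∨ not b) → not ((c ∧ c) ∨ (c → ((c ∨ b) ∧ b)))): 0.31 > 0, so result = 0
((not b → (a ∨ (a ∧ c))) → ((b ∨ not b) → not ((c ∧ c) ∨ (c → ((c ∨ b) ∧ b))))): 1 > 0, so result = 0

0.00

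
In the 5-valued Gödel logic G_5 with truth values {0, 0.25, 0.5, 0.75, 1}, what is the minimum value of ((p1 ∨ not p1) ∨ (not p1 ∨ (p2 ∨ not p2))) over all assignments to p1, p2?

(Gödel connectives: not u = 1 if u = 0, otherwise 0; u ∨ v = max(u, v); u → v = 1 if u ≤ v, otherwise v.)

0.25

The minimum is attained at p1 = 0.25, p2 = 0.25:
  not p1: Gödel ¬ of 0.25 = 0 (operand ≠ 0)
  (p1 ∨ not p1) = max(0.25, 0) = 0.25
  not p1: Gödel ¬ of 0.25 = 0 (operand ≠ 0)
  not p2: Gödel ¬ of 0.25 = 0 (operand ≠ 0)
  (p2 ∨ not p2) = max(0.25, 0) = 0.25
  (not p1 ∨ (p2 ∨ not p2)) = max(0, 0.25) = 0.25
  ((p1 ∨ not p1) ∨ (not p1 ∨ (p2 ∨ not p2))) = max(0.25, 0.25) = 0.25
Checking all 25 assignments confirms none give a value below 0.25.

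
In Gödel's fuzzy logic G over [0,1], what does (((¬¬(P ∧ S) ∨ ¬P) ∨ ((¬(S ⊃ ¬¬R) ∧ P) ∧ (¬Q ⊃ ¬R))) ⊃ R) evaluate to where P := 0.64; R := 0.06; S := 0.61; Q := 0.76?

(P ∧ S) = min(0.64, 0.61) = 0.61
¬(P ∧ S): Gödel ¬ of 0.61 = 0 (operand ≠ 0)
¬¬(P ∧ S): Gödel ¬ of 0 = 1 (operand is 0)
¬P: Gödel ¬ of 0.64 = 0 (operand ≠ 0)
(¬¬(P ∧ S) ∨ ¬P) = max(1, 0) = 1
¬R: Gödel ¬ of 0.06 = 0 (operand ≠ 0)
¬¬R: Gödel ¬ of 0 = 1 (operand is 0)
(S ⊃ ¬¬R): 0.61 ≤ 1, so result = 1
¬(S ⊃ ¬¬R): Gödel ¬ of 1 = 0 (operand ≠ 0)
(¬(S ⊃ ¬¬R) ∧ P) = min(0, 0.64) = 0
¬Q: Gödel ¬ of 0.76 = 0 (operand ≠ 0)
¬R: Gödel ¬ of 0.06 = 0 (operand ≠ 0)
(¬Q ⊃ ¬R): 0 ≤ 0, so result = 1
((¬(S ⊃ ¬¬R) ∧ P) ∧ (¬Q ⊃ ¬R)) = min(0, 1) = 0
((¬¬(P ∧ S) ∨ ¬P) ∨ ((¬(S ⊃ ¬¬R) ∧ P) ∧ (¬Q ⊃ ¬R))) = max(1, 0) = 1
(((¬¬(P ∧ S) ∨ ¬P) ∨ ((¬(S ⊃ ¬¬R) ∧ P) ∧ (¬Q ⊃ ¬R))) ⊃ R): 1 > 0.06, so result = 0.06

0.06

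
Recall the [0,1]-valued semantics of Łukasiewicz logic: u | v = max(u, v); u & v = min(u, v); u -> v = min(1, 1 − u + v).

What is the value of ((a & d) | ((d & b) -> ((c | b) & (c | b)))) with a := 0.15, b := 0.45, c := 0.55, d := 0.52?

(a & d) = min(0.15, 0.52) = 0.15
(d & b) = min(0.52, 0.45) = 0.45
(c | b) = max(0.55, 0.45) = 0.55
(c | b) = max(0.55, 0.45) = 0.55
((c | b) & (c | b)) = min(0.55, 0.55) = 0.55
((d & b) -> ((c | b) & (c | b))): min(1, 1 − 0.45 + 0.55) = 1
((a & d) | ((d & b) -> ((c | b) & (c | b)))) = max(0.15, 1) = 1

1.00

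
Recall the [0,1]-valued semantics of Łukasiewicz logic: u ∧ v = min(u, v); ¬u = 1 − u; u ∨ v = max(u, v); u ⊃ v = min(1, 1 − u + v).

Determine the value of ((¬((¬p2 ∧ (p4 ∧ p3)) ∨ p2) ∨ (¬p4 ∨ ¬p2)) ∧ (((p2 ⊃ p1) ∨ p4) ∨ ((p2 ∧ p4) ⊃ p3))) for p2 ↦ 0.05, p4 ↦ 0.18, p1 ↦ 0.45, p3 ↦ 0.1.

0.95

¬p2: Łukasiewicz ¬ gives 1 − 0.05 = 0.95
(p4 ∧ p3) = min(0.18, 0.1) = 0.1
(¬p2 ∧ (p4 ∧ p3)) = min(0.95, 0.1) = 0.1
((¬p2 ∧ (p4 ∧ p3)) ∨ p2) = max(0.1, 0.05) = 0.1
¬((¬p2 ∧ (p4 ∧ p3)) ∨ p2): Łukasiewicz ¬ gives 1 − 0.1 = 0.9
¬p4: Łukasiewicz ¬ gives 1 − 0.18 = 0.82
¬p2: Łukasiewicz ¬ gives 1 − 0.05 = 0.95
(¬p4 ∨ ¬p2) = max(0.82, 0.95) = 0.95
(¬((¬p2 ∧ (p4 ∧ p3)) ∨ p2) ∨ (¬p4 ∨ ¬p2)) = max(0.9, 0.95) = 0.95
(p2 ⊃ p1): min(1, 1 − 0.05 + 0.45) = 1
((p2 ⊃ p1) ∨ p4) = max(1, 0.18) = 1
(p2 ∧ p4) = min(0.05, 0.18) = 0.05
((p2 ∧ p4) ⊃ p3): min(1, 1 − 0.05 + 0.1) = 1
(((p2 ⊃ p1) ∨ p4) ∨ ((p2 ∧ p4) ⊃ p3)) = max(1, 1) = 1
((¬((¬p2 ∧ (p4 ∧ p3)) ∨ p2) ∨ (¬p4 ∨ ¬p2)) ∧ (((p2 ⊃ p1) ∨ p4) ∨ ((p2 ∧ p4) ⊃ p3))) = min(0.95, 1) = 0.95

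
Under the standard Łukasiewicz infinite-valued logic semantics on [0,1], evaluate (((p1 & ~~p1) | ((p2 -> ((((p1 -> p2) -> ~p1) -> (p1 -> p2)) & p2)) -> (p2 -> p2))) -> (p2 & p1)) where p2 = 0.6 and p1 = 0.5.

~p1: Łukasiewicz ¬ gives 1 − 0.5 = 0.5
~~p1: Łukasiewicz ¬ gives 1 − 0.5 = 0.5
(p1 & ~~p1) = min(0.5, 0.5) = 0.5
(p1 -> p2): min(1, 1 − 0.5 + 0.6) = 1
~p1: Łukasiewicz ¬ gives 1 − 0.5 = 0.5
((p1 -> p2) -> ~p1): min(1, 1 − 1 + 0.5) = 0.5
(p1 -> p2): min(1, 1 − 0.5 + 0.6) = 1
(((p1 -> p2) -> ~p1) -> (p1 -> p2)): min(1, 1 − 0.5 + 1) = 1
((((p1 -> p2) -> ~p1) -> (p1 -> p2)) & p2) = min(1, 0.6) = 0.6
(p2 -> ((((p1 -> p2) -> ~p1) -> (p1 -> p2)) & p2)): min(1, 1 − 0.6 + 0.6) = 1
(p2 -> p2): min(1, 1 − 0.6 + 0.6) = 1
((p2 -> ((((p1 -> p2) -> ~p1) -> (p1 -> p2)) & p2)) -> (p2 -> p2)): min(1, 1 − 1 + 1) = 1
((p1 & ~~p1) | ((p2 -> ((((p1 -> p2) -> ~p1) -> (p1 -> p2)) & p2)) -> (p2 -> p2))) = max(0.5, 1) = 1
(p2 & p1) = min(0.6, 0.5) = 0.5
(((p1 & ~~p1) | ((p2 -> ((((p1 -> p2) -> ~p1) -> (p1 -> p2)) & p2)) -> (p2 -> p2))) -> (p2 & p1)): min(1, 1 − 1 + 0.5) = 0.5

0.50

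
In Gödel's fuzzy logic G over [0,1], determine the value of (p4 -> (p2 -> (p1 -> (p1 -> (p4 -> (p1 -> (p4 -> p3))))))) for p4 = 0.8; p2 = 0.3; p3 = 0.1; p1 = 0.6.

(p4 -> p3): 0.8 > 0.1, so result = 0.1
(p1 -> (p4 -> p3)): 0.6 > 0.1, so result = 0.1
(p4 -> (p1 -> (p4 -> p3))): 0.8 > 0.1, so result = 0.1
(p1 -> (p4 -> (p1 -> (p4 -> p3)))): 0.6 > 0.1, so result = 0.1
(p1 -> (p1 -> (p4 -> (p1 -> (p4 -> p3))))): 0.6 > 0.1, so result = 0.1
(p2 -> (p1 -> (p1 -> (p4 -> (p1 -> (p4 -> p3)))))): 0.3 > 0.1, so result = 0.1
(p4 -> (p2 -> (p1 -> (p1 -> (p4 -> (p1 -> (p4 -> p3))))))): 0.8 > 0.1, so result = 0.1

0.10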